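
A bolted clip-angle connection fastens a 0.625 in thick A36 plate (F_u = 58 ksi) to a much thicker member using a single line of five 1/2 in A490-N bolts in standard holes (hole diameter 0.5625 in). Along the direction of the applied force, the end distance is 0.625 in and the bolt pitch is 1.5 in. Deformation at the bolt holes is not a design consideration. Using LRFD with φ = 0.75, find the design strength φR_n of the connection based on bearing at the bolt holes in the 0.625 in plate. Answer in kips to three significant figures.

167 kips

Per bolt r_n = 1.5 l_c t F_u ≤ 3.0 d t F_u; upper limit = 3.0 × 0.5 × 0.625 × 58 = 54.38 kips.
Edge bolt: l_c = 0.625 − 0.5625/2 = 0.3438 in → 1.5 × 0.3438 × 0.625 × 58 = 18.69 → r_n = 18.69 kips.
Interior bolts: l_c = 1.5 − 0.5625 = 0.9375 in → 1.5 × 0.9375 × 0.625 × 58 = 50.98 → r_n = 50.98 kips.
R_n = 1 × 18.69 + 4 × 50.98 = 222.6 kips.
Design strength φR_n = 0.75 × 222.6 = 167 kips.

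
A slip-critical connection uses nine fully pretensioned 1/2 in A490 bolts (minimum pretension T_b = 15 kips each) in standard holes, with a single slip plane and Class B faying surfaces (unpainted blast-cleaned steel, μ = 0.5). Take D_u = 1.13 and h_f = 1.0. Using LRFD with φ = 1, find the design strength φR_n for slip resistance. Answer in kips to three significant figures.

R_n = μ · D_u · h_f · T_b · n_s · n_b = 0.5 × 1.13 × 1.0 × 15 × 1 × 9 = 76.27 kips.
Design strength φR_n = 1 × 76.27 = 76.3 kips.

76.3 kips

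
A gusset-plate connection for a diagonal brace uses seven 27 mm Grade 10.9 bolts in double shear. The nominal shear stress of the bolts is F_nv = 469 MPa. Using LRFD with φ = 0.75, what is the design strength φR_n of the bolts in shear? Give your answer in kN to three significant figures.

2820 kN

A_b = π × 27² / 4 = 572.6 mm².
R_n = F_nv · A_b · n · n_s = 469 × 572.6 × 7 × 2 / 1000 = 3759 kN.
Design strength φR_n = 0.75 × 3759 = 2820 kN.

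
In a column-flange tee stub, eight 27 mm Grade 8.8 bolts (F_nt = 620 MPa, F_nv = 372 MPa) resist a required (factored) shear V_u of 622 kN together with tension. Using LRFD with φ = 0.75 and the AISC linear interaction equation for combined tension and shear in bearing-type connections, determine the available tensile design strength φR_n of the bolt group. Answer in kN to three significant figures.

1730 kN

A_b = π·27²/4 = 572.6 mm²; f_rv = 622 × 1000 / (8 × 572.6) = 135.8 MPa.
F'_nt = 1.3 F_nt − (F_nt / φF_nv) f_rv = 1.3·620 − (620/(0.75·372))·135.8 = 504.2 MPa, capped at F_nt → F'_nt = 504.2 MPa.
R_n = F'_nt · A_b · n = 504.2 × 572.6 × 8 / 1000 = 2310 kN.
Design strength φR_n = 0.75 × 2310 = 1730 kN.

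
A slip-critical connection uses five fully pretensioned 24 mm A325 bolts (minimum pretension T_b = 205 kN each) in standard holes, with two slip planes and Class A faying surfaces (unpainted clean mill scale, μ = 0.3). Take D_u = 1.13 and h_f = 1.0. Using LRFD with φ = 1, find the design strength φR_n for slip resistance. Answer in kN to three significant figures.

695 kN

R_n = μ · D_u · h_f · T_b · n_s · n_b = 0.3 × 1.13 × 1.0 × 205 × 2 × 5 = 694.9 kN.
Design strength φR_n = 1 × 694.9 = 695 kN.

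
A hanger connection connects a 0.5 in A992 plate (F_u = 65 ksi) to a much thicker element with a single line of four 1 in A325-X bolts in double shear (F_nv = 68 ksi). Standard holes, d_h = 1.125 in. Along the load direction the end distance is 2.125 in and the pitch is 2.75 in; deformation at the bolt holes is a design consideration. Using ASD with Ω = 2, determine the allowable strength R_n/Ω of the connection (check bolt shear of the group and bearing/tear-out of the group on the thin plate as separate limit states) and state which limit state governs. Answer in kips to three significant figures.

Bolt shear: A_b = π·1²/4 = 0.7854 in²; R_n = 68 × 0.7854 × 4 × 2 = 427.3 kips → 427.3 / 2 = 214 kips.
Bearing (1.2 l_c t F_u ≤ 2.4 d t F_u): upper limit = 2.4·1·0.5·65 = 78 kips.
  Edge l_c = 2.125 − 1.125/2 = 1.562 → r_n = 60.94 kips; interior l_c = 2.75 − 1.125 = 1.625 → r_n = 63.38 kips.
  R_n,bearing = 1·60.94 + 3·63.38 = 251.1 kips → 251.1 / 2 = 126 kips.
Bearing governs: 126 kips.

126 kips (bearing governs)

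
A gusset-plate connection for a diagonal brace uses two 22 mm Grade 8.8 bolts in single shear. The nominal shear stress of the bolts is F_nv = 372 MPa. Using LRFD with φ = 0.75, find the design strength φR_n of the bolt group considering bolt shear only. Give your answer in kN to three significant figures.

212 kN

A_b = π × 22² / 4 = 380.1 mm².
R_n = F_nv · A_b · n · n_s = 372 × 380.1 × 2 × 1 / 1000 = 282.8 kN.
Design strength φR_n = 0.75 × 282.8 = 212 kN.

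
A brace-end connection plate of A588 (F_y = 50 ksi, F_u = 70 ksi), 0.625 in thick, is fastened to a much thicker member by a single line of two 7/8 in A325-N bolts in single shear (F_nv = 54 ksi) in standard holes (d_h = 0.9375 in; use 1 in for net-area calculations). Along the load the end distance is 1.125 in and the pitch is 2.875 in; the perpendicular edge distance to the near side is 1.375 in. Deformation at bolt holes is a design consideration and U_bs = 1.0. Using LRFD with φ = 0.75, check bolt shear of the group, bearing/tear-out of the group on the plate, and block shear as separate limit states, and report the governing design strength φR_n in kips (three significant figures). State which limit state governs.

48.7 kips (bolt shear governs)

Bolt shear: A_b = π·0.875²/4 = 0.6013 in²; R_n = 54 × 0.6013 × 2 × 1 = 64.94 kips → 0.75 × 64.94 = 48.7 kips.
Bearing: edge l_c = 0.6562, r_n = 34.45 kips; interior l_c = 1.938, r_n = 91.88 kips; R_n = 34.45 + 1·91.88 = 126.3 kips → 94.7 kips.
Block shear: A_gv = 2.5, A_nv = 1.562, A_nt = 0.5469 in²; R_n = min(0.6F_uA_nv, 0.6F_yA_gv) + U_bs·F_u·A_nt = 103.9 kips → 77.9 kips.
Bolt shear governs: 48.7 kips.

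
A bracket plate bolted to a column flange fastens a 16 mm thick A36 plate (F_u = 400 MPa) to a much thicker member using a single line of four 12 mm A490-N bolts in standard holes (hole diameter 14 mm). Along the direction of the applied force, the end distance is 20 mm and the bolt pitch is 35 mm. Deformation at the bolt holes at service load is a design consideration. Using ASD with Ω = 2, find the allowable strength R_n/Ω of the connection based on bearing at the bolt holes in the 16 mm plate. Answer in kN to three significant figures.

Per bolt r_n = 1.2 l_c t F_u ≤ 2.4 d t F_u; upper limit = 2.4 × 12 × 16 × 400 / 1000 = 184.3 kN.
Edge bolt: l_c = 20 − 14/2 = 13 mm → 1.2 × 13 × 16 × 400 / 1000 = 99.84 → r_n = 99.84 kN.
Interior bolts: l_c = 35 − 14 = 21 mm → 1.2 × 21 × 16 × 400 / 1000 = 161.3 → r_n = 161.3 kN.
R_n = 1 × 99.84 + 3 × 161.3 = 583.7 kN.
Allowable strength R_n/Ω = 583.7 / 2 = 292 kN.

292 kN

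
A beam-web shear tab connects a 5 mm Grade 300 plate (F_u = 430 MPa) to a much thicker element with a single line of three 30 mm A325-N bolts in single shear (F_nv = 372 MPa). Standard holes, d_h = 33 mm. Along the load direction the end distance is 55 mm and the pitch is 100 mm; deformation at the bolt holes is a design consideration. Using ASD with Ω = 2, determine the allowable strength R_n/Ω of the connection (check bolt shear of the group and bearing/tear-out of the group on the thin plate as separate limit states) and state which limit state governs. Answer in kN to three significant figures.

Bolt shear: A_b = π·30²/4 = 706.9 mm²; R_n = 372 × 706.9 × 3 × 1 / 1000 = 788.9 kN → 788.9 / 2 = 394 kN.
Bearing (1.2 l_c t F_u ≤ 2.4 d t F_u): upper limit = 2.4·30·5·430 / 1000 = 154.8 kN.
  Edge l_c = 55 − 33/2 = 38.5 → r_n = 99.33 kN; interior l_c = 100 − 33 = 67 → r_n = 154.8 kN.
  R_n,bearing = 1·99.33 + 2·154.8 = 408.9 kN → 408.9 / 2 = 204 kN.
Bearing governs: 204 kN.

204 kN (bearing governs)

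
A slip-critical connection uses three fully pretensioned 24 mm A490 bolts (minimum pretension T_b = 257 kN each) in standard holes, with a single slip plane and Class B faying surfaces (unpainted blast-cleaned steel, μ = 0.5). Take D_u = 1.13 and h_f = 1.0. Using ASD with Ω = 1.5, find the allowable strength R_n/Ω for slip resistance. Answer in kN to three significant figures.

290 kN

R_n = μ · D_u · h_f · T_b · n_s · n_b = 0.5 × 1.13 × 1.0 × 257 × 1 × 3 = 435.6 kN.
Allowable strength R_n/Ω = 435.6 / 1.5 = 290 kN.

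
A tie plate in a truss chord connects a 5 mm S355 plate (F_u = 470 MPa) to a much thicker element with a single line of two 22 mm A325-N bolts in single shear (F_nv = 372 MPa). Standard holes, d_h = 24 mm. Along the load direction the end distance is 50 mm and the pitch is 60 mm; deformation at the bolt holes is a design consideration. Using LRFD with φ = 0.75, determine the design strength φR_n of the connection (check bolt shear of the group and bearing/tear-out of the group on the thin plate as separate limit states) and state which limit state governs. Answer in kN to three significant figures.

157 kN (bearing governs)

Bolt shear: A_b = π·22²/4 = 380.1 mm²; R_n = 372 × 380.1 × 2 × 1 / 1000 = 282.8 kN → 0.75 × 282.8 = 212 kN.
Bearing (1.2 l_c t F_u ≤ 2.4 d t F_u): upper limit = 2.4·22·5·470 / 1000 = 124.1 kN.
  Edge l_c = 50 − 24/2 = 38 → r_n = 107.2 kN; interior l_c = 60 − 24 = 36 → r_n = 101.5 kN.
  R_n,bearing = 1·107.2 + 1·101.5 = 208.7 kN → 0.75 × 208.7 = 157 kN.
Bearing governs: 157 kN.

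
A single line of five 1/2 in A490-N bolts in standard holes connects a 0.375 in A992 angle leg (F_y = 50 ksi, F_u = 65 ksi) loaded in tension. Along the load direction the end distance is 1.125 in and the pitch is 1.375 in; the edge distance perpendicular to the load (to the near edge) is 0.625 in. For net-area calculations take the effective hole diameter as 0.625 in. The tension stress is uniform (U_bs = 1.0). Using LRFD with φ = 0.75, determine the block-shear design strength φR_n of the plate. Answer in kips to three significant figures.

Shear plane L_v = 1.125 + 4·1.375 = 6.625 in; A_gv = 6.625 × 0.375 = 2.484 in².
A_nv = (6.625 − 4.5·0.625) × 0.375 = 1.43 in².
A_nt = (0.625 − 0.5·0.625) × 0.375 = 0.1172 in².
0.6 F_u A_nv = 55.76 kips; 0.6 F_y A_gv = 74.53 kips → shear rupture governs the shear term.
R_n = 55.76 + 1.0 × 65 × 0.1172 = 63.38 kips.
Design strength φR_n = 0.75 × 63.38 = 47.5 kips.

47.5 kips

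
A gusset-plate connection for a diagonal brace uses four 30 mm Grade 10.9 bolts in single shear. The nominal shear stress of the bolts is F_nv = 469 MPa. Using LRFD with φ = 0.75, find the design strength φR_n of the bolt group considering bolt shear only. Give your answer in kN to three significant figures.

A_b = π × 30² / 4 = 706.9 mm².
R_n = F_nv · A_b · n · n_s = 469 × 706.9 × 4 × 1 / 1000 = 1326 kN.
Design strength φR_n = 0.75 × 1326 = 995 kN.

995 kN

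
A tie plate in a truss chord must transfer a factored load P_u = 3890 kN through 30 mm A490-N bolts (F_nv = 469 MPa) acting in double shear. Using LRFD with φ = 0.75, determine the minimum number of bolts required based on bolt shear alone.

8 bolts

A_b = π·30²/4 = 706.9 mm².
Per-bolt design strength φR_n = 0.75 × 469 × 706.9 × 2 / 1000 = 497.3 kN.
n ≥ 3890 / 497.3 = 7.823 → use 8 bolts.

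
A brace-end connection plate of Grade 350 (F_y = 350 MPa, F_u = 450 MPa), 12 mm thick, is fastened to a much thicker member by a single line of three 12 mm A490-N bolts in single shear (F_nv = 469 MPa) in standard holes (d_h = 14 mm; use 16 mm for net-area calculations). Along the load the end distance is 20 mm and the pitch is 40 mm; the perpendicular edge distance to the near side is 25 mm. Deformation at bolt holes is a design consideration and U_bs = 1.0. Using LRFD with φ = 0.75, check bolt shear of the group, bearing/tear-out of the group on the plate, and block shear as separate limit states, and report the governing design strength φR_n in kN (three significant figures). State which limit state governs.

119 kN (bolt shear governs)

Bolt shear: A_b = π·12²/4 = 113.1 mm²; R_n = 469 × 113.1 × 3 × 1 / 1000 = 159.1 kN → 0.75 × 159.1 = 119 kN.
Bearing: edge l_c = 13, r_n = 84.24 kN; interior l_c = 26, r_n = 155.5 kN; R_n = 84.24 + 2·155.5 = 395.3 kN → 296 kN.
Block shear: A_gv = 1200, A_nv = 720, A_nt = 204 mm²; R_n = min(0.6F_uA_nv, 0.6F_yA_gv) + U_bs·F_u·A_nt = 286.2 kN → 215 kN.
Bolt shear governs: 119 kN.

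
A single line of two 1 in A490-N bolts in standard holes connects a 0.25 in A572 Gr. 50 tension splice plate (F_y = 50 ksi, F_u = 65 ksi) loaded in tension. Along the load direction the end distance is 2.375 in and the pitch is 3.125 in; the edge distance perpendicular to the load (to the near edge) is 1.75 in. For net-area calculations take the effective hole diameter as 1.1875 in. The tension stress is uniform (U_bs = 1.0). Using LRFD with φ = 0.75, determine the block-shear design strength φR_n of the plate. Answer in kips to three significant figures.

41.3 kips

Shear plane L_v = 2.375 + 1·3.125 = 5.5 in; A_gv = 5.5 × 0.25 = 1.375 in².
A_nv = (5.5 − 1.5·1.1875) × 0.25 = 0.9297 in².
A_nt = (1.75 − 0.5·1.1875) × 0.25 = 0.2891 in².
0.6 F_u A_nv = 36.26 kips; 0.6 F_y A_gv = 41.25 kips → shear rupture governs the shear term.
R_n = 36.26 + 1.0 × 65 × 0.2891 = 55.05 kips.
Design strength φR_n = 0.75 × 55.05 = 41.3 kips.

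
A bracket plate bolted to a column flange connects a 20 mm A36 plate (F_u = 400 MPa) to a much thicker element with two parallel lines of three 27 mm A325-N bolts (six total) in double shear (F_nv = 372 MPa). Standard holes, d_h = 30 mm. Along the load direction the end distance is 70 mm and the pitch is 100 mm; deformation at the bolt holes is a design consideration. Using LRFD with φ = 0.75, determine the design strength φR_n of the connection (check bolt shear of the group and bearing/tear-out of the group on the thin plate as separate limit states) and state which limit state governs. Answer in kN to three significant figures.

1920 kN (bolt shear governs)

Bolt shear: A_b = π·27²/4 = 572.6 mm²; R_n = 372 × 572.6 × 6 × 2 / 1000 = 2556 kN → 0.75 × 2556 = 1920 kN.
Bearing (1.2 l_c t F_u ≤ 2.4 d t F_u): upper limit = 2.4·27·20·400 / 1000 = 518.4 kN.
  Edge l_c = 70 − 30/2 = 55 → r_n = 518.4 kN; interior l_c = 100 − 30 = 70 → r_n = 518.4 kN.
  R_n,bearing = 2·518.4 + 4·518.4 = 3110 kN → 0.75 × 3110 = 2330 kN.
Bolt shear governs: 1920 kN.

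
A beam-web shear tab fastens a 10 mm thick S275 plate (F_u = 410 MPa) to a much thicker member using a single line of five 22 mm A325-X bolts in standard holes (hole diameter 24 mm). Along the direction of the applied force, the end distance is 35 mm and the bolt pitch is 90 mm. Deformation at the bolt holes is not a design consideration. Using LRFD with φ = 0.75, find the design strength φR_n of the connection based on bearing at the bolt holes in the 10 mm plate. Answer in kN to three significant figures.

Per bolt r_n = 1.5 l_c t F_u ≤ 3.0 d t F_u; upper limit = 3.0 × 22 × 10 × 410 / 1000 = 270.6 kN.
Edge bolt: l_c = 35 − 24/2 = 23 mm → 1.5 × 23 × 10 × 410 / 1000 = 141.5 → r_n = 141.5 kN.
Interior bolts: l_c = 90 − 24 = 66 mm → 1.5 × 66 × 10 × 410 / 1000 = 405.9 → r_n = 270.6 kN.
R_n = 1 × 141.5 + 4 × 270.6 = 1224 kN.
Design strength φR_n = 0.75 × 1224 = 918 kN.

918 kN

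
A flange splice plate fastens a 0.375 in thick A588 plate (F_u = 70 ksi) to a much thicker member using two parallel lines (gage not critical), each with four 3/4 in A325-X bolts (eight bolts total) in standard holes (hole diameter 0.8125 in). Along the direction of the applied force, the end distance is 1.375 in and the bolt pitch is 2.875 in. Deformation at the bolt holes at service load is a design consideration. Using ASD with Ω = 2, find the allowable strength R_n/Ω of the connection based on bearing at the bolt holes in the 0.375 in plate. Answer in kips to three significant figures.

172 kips

Per bolt r_n = 1.2 l_c t F_u ≤ 2.4 d t F_u; upper limit = 2.4 × 0.75 × 0.375 × 70 = 47.25 kips.
Edge bolt: l_c = 1.375 − 0.8125/2 = 0.9688 in → 1.2 × 0.9688 × 0.375 × 70 = 30.52 → r_n = 30.52 kips.
Interior bolts: l_c = 2.875 − 0.8125 = 2.062 in → 1.2 × 2.062 × 0.375 × 70 = 64.97 → r_n = 47.25 kips.
R_n = 2 × 30.52 + 6 × 47.25 = 344.5 kips.
Allowable strength R_n/Ω = 344.5 / 2 = 172 kips.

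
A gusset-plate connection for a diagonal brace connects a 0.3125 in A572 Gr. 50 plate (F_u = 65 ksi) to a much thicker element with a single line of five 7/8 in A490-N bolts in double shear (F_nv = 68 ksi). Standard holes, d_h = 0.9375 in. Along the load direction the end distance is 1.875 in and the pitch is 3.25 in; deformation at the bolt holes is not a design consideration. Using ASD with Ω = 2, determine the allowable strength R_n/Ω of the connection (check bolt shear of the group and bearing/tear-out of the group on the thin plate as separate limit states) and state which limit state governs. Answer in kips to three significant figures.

128 kips (bearing governs)

Bolt shear: A_b = π·0.875²/4 = 0.6013 in²; R_n = 68 × 0.6013 × 5 × 2 = 408.9 kips → 408.9 / 2 = 204 kips.
Bearing (1.5 l_c t F_u ≤ 3.0 d t F_u): upper limit = 3.0·0.875·0.3125·65 = 53.32 kips.
  Edge l_c = 1.875 − 0.9375/2 = 1.406 → r_n = 42.85 kips; interior l_c = 3.25 − 0.9375 = 2.312 → r_n = 53.32 kips.
  R_n,bearing = 1·42.85 + 4·53.32 = 256.1 kips → 256.1 / 2 = 128 kips.
Bearing governs: 128 kips.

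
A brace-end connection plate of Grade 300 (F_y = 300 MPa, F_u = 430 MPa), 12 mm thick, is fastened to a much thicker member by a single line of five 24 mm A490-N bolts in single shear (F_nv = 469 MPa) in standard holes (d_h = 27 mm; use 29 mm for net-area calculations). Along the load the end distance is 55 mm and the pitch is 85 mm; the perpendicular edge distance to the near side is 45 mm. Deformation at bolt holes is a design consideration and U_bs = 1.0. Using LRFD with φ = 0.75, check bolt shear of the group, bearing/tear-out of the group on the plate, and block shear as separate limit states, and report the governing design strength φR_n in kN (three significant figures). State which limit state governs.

Bolt shear: A_b = π·24²/4 = 452.4 mm²; R_n = 469 × 452.4 × 5 × 1 / 1000 = 1061 kN → 0.75 × 1061 = 796 kN.
Bearing: edge l_c = 41.5, r_n = 257 kN; interior l_c = 58, r_n = 297.2 kN; R_n = 257 + 4·297.2 = 1446 kN → 1080 kN.
Block shear: A_gv = 4740, A_nv = 3174, A_nt = 366 mm²; R_n = min(0.6F_uA_nv, 0.6F_yA_gv) + U_bs·F_u·A_nt = 976.3 kN → 732 kN.
Block shear governs: 732 kN.

732 kN (block shear governs)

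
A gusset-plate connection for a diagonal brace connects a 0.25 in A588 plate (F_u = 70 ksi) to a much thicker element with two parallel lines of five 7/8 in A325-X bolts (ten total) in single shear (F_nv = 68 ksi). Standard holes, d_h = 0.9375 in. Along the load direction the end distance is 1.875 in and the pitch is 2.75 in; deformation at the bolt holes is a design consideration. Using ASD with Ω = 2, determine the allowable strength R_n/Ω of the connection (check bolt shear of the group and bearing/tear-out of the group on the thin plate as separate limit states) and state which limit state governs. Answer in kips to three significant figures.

177 kips (bearing governs)

Bolt shear: A_b = π·0.875²/4 = 0.6013 in²; R_n = 68 × 0.6013 × 10 × 1 = 408.9 kips → 408.9 / 2 = 204 kips.
Bearing (1.2 l_c t F_u ≤ 2.4 d t F_u): upper limit = 2.4·0.875·0.25·70 = 36.75 kips.
  Edge l_c = 1.875 − 0.9375/2 = 1.406 → r_n = 29.53 kips; interior l_c = 2.75 − 0.9375 = 1.812 → r_n = 36.75 kips.
  R_n,bearing = 2·29.53 + 8·36.75 = 353.1 kips → 353.1 / 2 = 177 kips.
Bearing governs: 177 kips.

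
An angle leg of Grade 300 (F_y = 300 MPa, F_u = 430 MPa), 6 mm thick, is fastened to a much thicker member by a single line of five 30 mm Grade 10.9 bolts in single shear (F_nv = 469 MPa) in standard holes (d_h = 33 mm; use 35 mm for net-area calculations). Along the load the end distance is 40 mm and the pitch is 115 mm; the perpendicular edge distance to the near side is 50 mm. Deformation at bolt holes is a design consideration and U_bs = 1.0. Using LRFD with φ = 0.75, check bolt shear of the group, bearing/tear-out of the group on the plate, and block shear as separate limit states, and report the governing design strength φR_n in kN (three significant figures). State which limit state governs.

Bolt shear: A_b = π·30²/4 = 706.9 mm²; R_n = 469 × 706.9 × 5 × 1 / 1000 = 1658 kN → 0.75 × 1658 = 1240 kN.
Bearing: edge l_c = 23.5, r_n = 72.76 kN; interior l_c = 82, r_n = 185.8 kN; R_n = 72.76 + 4·185.8 = 815.8 kN → 612 kN.
Block shear: A_gv = 3000, A_nv = 2055, A_nt = 195 mm²; R_n = min(0.6F_uA_nv, 0.6F_yA_gv) + U_bs·F_u·A_nt = 614 kN → 461 kN.
Block shear governs: 461 kN.

461 kN (block shear governs)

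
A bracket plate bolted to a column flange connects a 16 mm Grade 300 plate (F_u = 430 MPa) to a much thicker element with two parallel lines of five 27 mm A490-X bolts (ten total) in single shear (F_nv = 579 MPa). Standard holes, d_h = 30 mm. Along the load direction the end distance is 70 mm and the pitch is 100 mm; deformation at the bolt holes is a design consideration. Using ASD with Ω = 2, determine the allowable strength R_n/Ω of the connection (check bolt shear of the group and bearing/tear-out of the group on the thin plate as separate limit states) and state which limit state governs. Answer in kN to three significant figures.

1660 kN (bolt shear governs)

Bolt shear: A_b = π·27²/4 = 572.6 mm²; R_n = 579 × 572.6 × 10 × 1 / 1000 = 3315 kN → 3315 / 2 = 1660 kN.
Bearing (1.2 l_c t F_u ≤ 2.4 d t F_u): upper limit = 2.4·27·16·430 / 1000 = 445.8 kN.
  Edge l_c = 70 − 30/2 = 55 → r_n = 445.8 kN; interior l_c = 100 − 30 = 70 → r_n = 445.8 kN.
  R_n,bearing = 2·445.8 + 8·445.8 = 4458 kN → 4458 / 2 = 2230 kN.
Bolt shear governs: 1660 kN.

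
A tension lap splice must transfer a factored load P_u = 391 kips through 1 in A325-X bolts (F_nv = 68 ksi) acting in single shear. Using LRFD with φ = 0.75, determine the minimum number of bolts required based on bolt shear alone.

A_b = π·1²/4 = 0.7854 in².
Per-bolt design strength φR_n = 0.75 × 68 × 0.7854 × 1 = 40.06 kips.
n ≥ 391 / 40.06 = 9.762 → use 10 bolts.

10 bolts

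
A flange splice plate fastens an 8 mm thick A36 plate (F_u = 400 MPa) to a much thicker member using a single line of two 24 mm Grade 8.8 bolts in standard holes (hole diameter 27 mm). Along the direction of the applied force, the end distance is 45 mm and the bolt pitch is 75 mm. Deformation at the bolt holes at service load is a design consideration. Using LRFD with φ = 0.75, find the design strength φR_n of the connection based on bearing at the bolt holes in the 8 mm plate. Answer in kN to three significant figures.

Per bolt r_n = 1.2 l_c t F_u ≤ 2.4 d t F_u; upper limit = 2.4 × 24 × 8 × 400 / 1000 = 184.3 kN.
Edge bolt: l_c = 45 − 27/2 = 31.5 mm → 1.2 × 31.5 × 8 × 400 / 1000 = 121 → r_n = 121 kN.
Interior bolts: l_c = 75 − 27 = 48 mm → 1.2 × 48 × 8 × 400 / 1000 = 184.3 → r_n = 184.3 kN.
R_n = 1 × 121 + 1 × 184.3 = 305.3 kN.
Design strength φR_n = 0.75 × 305.3 = 229 kN.

229 kN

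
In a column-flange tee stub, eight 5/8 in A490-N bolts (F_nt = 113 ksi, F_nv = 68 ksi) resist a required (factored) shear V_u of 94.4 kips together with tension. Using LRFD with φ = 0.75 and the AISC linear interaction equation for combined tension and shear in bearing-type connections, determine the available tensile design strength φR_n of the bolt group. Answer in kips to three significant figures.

A_b = π·0.625²/4 = 0.3068 in²; f_rv = 94.4 / (8 × 0.3068) = 38.46 ksi.
F'_nt = 1.3 F_nt − (F_nt / φF_nv) f_rv = 1.3·113 − (113/(0.75·68))·38.46 = 61.68 ksi, capped at F_nt → F'_nt = 61.68 ksi.
R_n = F'_nt · A_b · n = 61.68 × 0.3068 × 8 = 151.4 kips.
Design strength φR_n = 0.75 × 151.4 = 114 kips.

114 kips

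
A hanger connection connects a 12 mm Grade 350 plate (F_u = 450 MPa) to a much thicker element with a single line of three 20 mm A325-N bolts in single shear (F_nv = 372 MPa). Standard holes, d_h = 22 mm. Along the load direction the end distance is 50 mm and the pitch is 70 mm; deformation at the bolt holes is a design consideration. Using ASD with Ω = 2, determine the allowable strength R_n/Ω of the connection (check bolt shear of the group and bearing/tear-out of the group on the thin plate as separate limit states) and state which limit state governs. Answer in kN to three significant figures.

Bolt shear: A_b = π·20²/4 = 314.2 mm²; R_n = 372 × 314.2 × 3 × 1 / 1000 = 350.6 kN → 350.6 / 2 = 175 kN.
Bearing (1.2 l_c t F_u ≤ 2.4 d t F_u): upper limit = 2.4·20·12·450 / 1000 = 259.2 kN.
  Edge l_c = 50 − 22/2 = 39 → r_n = 252.7 kN; interior l_c = 70 − 22 = 48 → r_n = 259.2 kN.
  R_n,bearing = 1·252.7 + 2·259.2 = 771.1 kN → 771.1 / 2 = 386 kN.
Bolt shear governs: 175 kN.

175 kN (bolt shear governs)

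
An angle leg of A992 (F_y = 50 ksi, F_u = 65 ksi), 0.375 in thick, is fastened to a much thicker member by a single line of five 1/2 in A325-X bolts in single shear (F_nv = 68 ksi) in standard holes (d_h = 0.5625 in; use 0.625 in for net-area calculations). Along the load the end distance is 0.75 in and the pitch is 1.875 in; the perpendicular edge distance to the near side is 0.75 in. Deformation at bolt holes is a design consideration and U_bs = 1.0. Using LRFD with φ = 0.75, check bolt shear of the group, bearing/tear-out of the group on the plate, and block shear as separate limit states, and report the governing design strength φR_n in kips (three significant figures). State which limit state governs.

50.1 kips (bolt shear governs)

Bolt shear: A_b = π·0.5²/4 = 0.1963 in²; R_n = 68 × 0.1963 × 5 × 1 = 66.76 kips → 0.75 × 66.76 = 50.1 kips.
Bearing: edge l_c = 0.4688, r_n = 13.71 kips; interior l_c = 1.312, r_n = 29.25 kips; R_n = 13.71 + 4·29.25 = 130.7 kips → 98 kips.
Block shear: A_gv = 3.094, A_nv = 2.039, A_nt = 0.1641 in²; R_n = min(0.6F_uA_nv, 0.6F_yA_gv) + U_bs·F_u·A_nt = 90.19 kips → 67.6 kips.
Bolt shear governs: 50.1 kips.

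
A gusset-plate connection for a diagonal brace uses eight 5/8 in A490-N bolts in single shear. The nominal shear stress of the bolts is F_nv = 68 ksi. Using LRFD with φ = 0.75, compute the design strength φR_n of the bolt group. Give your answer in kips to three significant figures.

125 kips

A_b = π × 0.625² / 4 = 0.3068 in².
R_n = F_nv · A_b · n · n_s = 68 × 0.3068 × 8 × 1 = 166.9 kips.
Design strength φR_n = 0.75 × 166.9 = 125 kips.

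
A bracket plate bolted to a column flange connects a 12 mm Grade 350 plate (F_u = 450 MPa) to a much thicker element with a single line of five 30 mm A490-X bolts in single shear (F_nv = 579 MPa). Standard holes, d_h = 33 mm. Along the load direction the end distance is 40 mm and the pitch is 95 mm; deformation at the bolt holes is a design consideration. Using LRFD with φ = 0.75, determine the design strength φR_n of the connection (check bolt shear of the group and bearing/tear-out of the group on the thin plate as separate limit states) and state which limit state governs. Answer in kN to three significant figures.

1280 kN (bearing governs)

Bolt shear: A_b = π·30²/4 = 706.9 mm²; R_n = 579 × 706.9 × 5 × 1 / 1000 = 2046 kN → 0.75 × 2046 = 1530 kN.
Bearing (1.2 l_c t F_u ≤ 2.4 d t F_u): upper limit = 2.4·30·12·450 / 1000 = 388.8 kN.
  Edge l_c = 40 − 33/2 = 23.5 → r_n = 152.3 kN; interior l_c = 95 − 33 = 62 → r_n = 388.8 kN.
  R_n,bearing = 1·152.3 + 4·388.8 = 1707 kN → 0.75 × 1707 = 1280 kN.
Bearing governs: 1280 kN.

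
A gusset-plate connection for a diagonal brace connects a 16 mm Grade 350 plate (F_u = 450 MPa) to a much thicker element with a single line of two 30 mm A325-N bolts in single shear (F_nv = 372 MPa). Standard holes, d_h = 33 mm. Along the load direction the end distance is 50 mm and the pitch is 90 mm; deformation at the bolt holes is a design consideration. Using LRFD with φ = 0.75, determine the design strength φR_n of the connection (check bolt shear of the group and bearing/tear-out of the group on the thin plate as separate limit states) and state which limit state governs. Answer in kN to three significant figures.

Bolt shear: A_b = π·30²/4 = 706.9 mm²; R_n = 372 × 706.9 × 2 × 1 / 1000 = 525.9 kN → 0.75 × 525.9 = 394 kN.
Bearing (1.2 l_c t F_u ≤ 2.4 d t F_u): upper limit = 2.4·30·16·450 / 1000 = 518.4 kN.
  Edge l_c = 50 − 33/2 = 33.5 → r_n = 289.4 kN; interior l_c = 90 − 33 = 57 → r_n = 492.5 kN.
  R_n,bearing = 1·289.4 + 1·492.5 = 781.9 kN → 0.75 × 781.9 = 586 kN.
Bolt shear governs: 394 kN.

394 kN (bolt shear governs)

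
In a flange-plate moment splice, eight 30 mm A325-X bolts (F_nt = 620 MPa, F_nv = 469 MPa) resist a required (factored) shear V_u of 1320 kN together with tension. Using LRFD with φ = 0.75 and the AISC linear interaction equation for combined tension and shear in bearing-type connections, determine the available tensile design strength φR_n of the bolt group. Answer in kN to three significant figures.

1670 kN

A_b = π·30²/4 = 706.9 mm²; f_rv = 1320 × 1000 / (8 × 706.9) = 233.4 MPa.
F'_nt = 1.3 F_nt − (F_nt / φF_nv) f_rv = 1.3·620 − (620/(0.75·469))·233.4 = 394.6 MPa, capped at F_nt → F'_nt = 394.6 MPa.
R_n = F'_nt · A_b · n = 394.6 × 706.9 × 8 / 1000 = 2231 kN.
Design strength φR_n = 0.75 × 2231 = 1670 kN.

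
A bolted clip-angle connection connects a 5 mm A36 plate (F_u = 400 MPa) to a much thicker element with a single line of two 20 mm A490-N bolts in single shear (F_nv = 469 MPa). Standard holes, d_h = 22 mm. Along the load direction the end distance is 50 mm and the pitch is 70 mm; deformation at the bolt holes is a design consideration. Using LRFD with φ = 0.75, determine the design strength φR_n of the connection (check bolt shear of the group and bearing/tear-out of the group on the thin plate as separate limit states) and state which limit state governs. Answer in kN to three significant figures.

Bolt shear: A_b = π·20²/4 = 314.2 mm²; R_n = 469 × 314.2 × 2 × 1 / 1000 = 294.7 kN → 0.75 × 294.7 = 221 kN.
Bearing (1.2 l_c t F_u ≤ 2.4 d t F_u): upper limit = 2.4·20·5·400 / 1000 = 96 kN.
  Edge l_c = 50 − 22/2 = 39 → r_n = 93.6 kN; interior l_c = 70 − 22 = 48 → r_n = 96 kN.
  R_n,bearing = 1·93.6 + 1·96 = 189.6 kN → 0.75 × 189.6 = 142 kN.
Bearing governs: 142 kN.

142 kN (bearing governs)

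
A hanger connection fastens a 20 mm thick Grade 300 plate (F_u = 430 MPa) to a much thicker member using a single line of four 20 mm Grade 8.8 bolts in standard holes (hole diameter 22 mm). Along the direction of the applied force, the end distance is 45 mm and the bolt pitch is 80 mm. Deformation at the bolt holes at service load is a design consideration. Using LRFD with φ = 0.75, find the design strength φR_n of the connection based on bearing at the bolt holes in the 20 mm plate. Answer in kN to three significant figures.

1190 kN

Per bolt r_n = 1.2 l_c t F_u ≤ 2.4 d t F_u; upper limit = 2.4 × 20 × 20 × 430 / 1000 = 412.8 kN.
Edge bolt: l_c = 45 − 22/2 = 34 mm → 1.2 × 34 × 20 × 430 / 1000 = 350.9 → r_n = 350.9 kN.
Interior bolts: l_c = 80 − 22 = 58 mm → 1.2 × 58 × 20 × 430 / 1000 = 598.6 → r_n = 412.8 kN.
R_n = 1 × 350.9 + 3 × 412.8 = 1589 kN.
Design strength φR_n = 0.75 × 1589 = 1190 kN.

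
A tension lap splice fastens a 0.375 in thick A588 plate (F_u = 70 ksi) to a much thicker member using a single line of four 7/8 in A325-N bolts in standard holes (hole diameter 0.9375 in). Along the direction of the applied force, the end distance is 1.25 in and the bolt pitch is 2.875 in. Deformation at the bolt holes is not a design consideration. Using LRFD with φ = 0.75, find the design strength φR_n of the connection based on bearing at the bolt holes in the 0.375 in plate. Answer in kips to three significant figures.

Per bolt r_n = 1.5 l_c t F_u ≤ 3.0 d t F_u; upper limit = 3.0 × 0.875 × 0.375 × 70 = 68.91 kips.
Edge bolt: l_c = 1.25 − 0.9375/2 = 0.7812 in → 1.5 × 0.7812 × 0.375 × 70 = 30.76 → r_n = 30.76 kips.
Interior bolts: l_c = 2.875 − 0.9375 = 1.938 in → 1.5 × 1.938 × 0.375 × 70 = 76.29 → r_n = 68.91 kips.
R_n = 1 × 30.76 + 3 × 68.91 = 237.5 kips.
Design strength φR_n = 0.75 × 237.5 = 178 kips.

178 kips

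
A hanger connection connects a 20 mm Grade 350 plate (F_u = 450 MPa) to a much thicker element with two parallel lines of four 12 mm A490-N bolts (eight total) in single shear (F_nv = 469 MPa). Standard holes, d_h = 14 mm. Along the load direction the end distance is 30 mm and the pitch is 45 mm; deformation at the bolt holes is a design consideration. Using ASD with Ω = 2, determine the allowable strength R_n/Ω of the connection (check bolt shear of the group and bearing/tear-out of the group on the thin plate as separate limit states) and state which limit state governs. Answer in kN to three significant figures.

Bolt shear: A_b = π·12²/4 = 113.1 mm²; R_n = 469 × 113.1 × 8 × 1 / 1000 = 424.3 kN → 424.3 / 2 = 212 kN.
Bearing (1.2 l_c t F_u ≤ 2.4 d t F_u): upper limit = 2.4·12·20·450 / 1000 = 259.2 kN.
  Edge l_c = 30 − 14/2 = 23 → r_n = 248.4 kN; interior l_c = 45 − 14 = 31 → r_n = 259.2 kN.
  R_n,bearing = 2·248.4 + 6·259.2 = 2052 kN → 2052 / 2 = 1030 kN.
Bolt shear governs: 212 kN.

212 kN (bolt shear governs)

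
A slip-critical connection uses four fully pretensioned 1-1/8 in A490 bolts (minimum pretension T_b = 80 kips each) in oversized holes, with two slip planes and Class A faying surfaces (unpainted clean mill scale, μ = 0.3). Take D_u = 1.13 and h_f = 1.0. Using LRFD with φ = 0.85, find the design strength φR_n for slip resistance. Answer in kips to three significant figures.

R_n = μ · D_u · h_f · T_b · n_s · n_b = 0.3 × 1.13 × 1.0 × 80 × 2 × 4 = 217 kips.
Design strength φR_n = 0.85 × 217 = 184 kips.

184 kips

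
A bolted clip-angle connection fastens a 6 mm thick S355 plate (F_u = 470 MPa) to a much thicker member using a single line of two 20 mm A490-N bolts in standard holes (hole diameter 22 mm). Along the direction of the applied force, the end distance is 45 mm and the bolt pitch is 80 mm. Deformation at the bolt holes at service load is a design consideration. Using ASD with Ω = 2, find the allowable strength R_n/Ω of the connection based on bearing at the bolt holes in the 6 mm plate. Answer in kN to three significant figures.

Per bolt r_n = 1.2 l_c t F_u ≤ 2.4 d t F_u; upper limit = 2.4 × 20 × 6 × 470 / 1000 = 135.4 kN.
Edge bolt: l_c = 45 − 22/2 = 34 mm → 1.2 × 34 × 6 × 470 / 1000 = 115.1 → r_n = 115.1 kN.
Interior bolts: l_c = 80 − 22 = 58 mm → 1.2 × 58 × 6 × 470 / 1000 = 196.3 → r_n = 135.4 kN.
R_n = 1 × 115.1 + 1 × 135.4 = 250.4 kN.
Allowable strength R_n/Ω = 250.4 / 2 = 125 kN.

125 kN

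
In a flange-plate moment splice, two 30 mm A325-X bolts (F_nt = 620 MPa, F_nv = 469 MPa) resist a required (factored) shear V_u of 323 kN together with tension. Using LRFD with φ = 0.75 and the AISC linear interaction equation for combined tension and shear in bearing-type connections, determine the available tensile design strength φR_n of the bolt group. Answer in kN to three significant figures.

428 kN

A_b = π·30²/4 = 706.9 mm²; f_rv = 323 × 1000 / (2 × 706.9) = 228.5 MPa.
F'_nt = 1.3 F_nt − (F_nt / φF_nv) f_rv = 1.3·620 − (620/(0.75·469))·228.5 = 403.3 MPa, capped at F_nt → F'_nt = 403.3 MPa.
R_n = F'_nt · A_b · n = 403.3 × 706.9 × 2 / 1000 = 570.1 kN.
Design strength φR_n = 0.75 × 570.1 = 428 kN.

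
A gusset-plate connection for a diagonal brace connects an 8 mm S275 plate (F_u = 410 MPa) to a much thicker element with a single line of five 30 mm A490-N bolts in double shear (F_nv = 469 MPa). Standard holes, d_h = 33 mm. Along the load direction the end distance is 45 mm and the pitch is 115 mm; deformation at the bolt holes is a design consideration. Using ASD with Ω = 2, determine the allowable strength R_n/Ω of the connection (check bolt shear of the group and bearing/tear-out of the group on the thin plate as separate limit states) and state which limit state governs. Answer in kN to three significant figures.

Bolt shear: A_b = π·30²/4 = 706.9 mm²; R_n = 469 × 706.9 × 5 × 2 / 1000 = 3315 kN → 3315 / 2 = 1660 kN.
Bearing (1.2 l_c t F_u ≤ 2.4 d t F_u): upper limit = 2.4·30·8·410 / 1000 = 236.2 kN.
  Edge l_c = 45 − 33/2 = 28.5 → r_n = 112.2 kN; interior l_c = 115 − 33 = 82 → r_n = 236.2 kN.
  R_n,bearing = 1·112.2 + 4·236.2 = 1057 kN → 1057 / 2 = 528 kN.
Bearing governs: 528 kN.

528 kN (bearing governs)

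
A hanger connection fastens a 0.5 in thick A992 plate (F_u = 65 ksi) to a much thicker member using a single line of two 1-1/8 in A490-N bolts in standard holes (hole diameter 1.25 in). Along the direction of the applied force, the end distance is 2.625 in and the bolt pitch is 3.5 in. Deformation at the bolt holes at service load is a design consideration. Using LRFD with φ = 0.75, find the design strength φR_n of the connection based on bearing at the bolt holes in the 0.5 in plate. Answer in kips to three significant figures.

124 kips

Per bolt r_n = 1.2 l_c t F_u ≤ 2.4 d t F_u; upper limit = 2.4 × 1.125 × 0.5 × 65 = 87.75 kips.
Edge bolt: l_c = 2.625 − 1.25/2 = 2 in → 1.2 × 2 × 0.5 × 65 = 78 → r_n = 78 kips.
Interior bolts: l_c = 3.5 − 1.25 = 2.25 in → 1.2 × 2.25 × 0.5 × 65 = 87.75 → r_n = 87.75 kips.
R_n = 1 × 78 + 1 × 87.75 = 165.8 kips.
Design strength φR_n = 0.75 × 165.8 = 124 kips.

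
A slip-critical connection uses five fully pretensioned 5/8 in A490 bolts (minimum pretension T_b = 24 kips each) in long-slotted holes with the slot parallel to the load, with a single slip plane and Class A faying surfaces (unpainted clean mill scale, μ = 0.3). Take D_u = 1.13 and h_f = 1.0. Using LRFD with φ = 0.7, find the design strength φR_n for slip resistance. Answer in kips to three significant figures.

28.5 kips

R_n = μ · D_u · h_f · T_b · n_s · n_b = 0.3 × 1.13 × 1.0 × 24 × 1 × 5 = 40.68 kips.
Design strength φR_n = 0.7 × 40.68 = 28.5 kips.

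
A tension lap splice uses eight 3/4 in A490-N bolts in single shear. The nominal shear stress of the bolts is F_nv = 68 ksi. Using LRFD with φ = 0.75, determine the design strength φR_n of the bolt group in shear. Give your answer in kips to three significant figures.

A_b = π × 0.75² / 4 = 0.4418 in².
R_n = F_nv · A_b · n · n_s = 68 × 0.4418 × 8 × 1 = 240.3 kips.
Design strength φR_n = 0.75 × 240.3 = 180 kips.

180 kips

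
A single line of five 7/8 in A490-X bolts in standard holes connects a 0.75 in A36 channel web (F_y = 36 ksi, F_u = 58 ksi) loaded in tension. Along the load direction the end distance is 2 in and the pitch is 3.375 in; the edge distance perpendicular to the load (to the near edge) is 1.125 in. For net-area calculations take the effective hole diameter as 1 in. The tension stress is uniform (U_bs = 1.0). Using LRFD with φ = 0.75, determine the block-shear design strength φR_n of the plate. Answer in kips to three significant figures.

Shear plane L_v = 2 + 4·3.375 = 15.5 in; A_gv = 15.5 × 0.75 = 11.62 in².
A_nv = (15.5 − 4.5·1) × 0.75 = 8.25 in².
A_nt = (1.125 − 0.5·1) × 0.75 = 0.4688 in².
0.6 F_u A_nv = 287.1 kips; 0.6 F_y A_gv = 251.1 kips → shear yielding governs the shear term.
R_n = 251.1 + 1.0 × 58 × 0.4688 = 278.3 kips.
Design strength φR_n = 0.75 × 278.3 = 209 kips.

209 kips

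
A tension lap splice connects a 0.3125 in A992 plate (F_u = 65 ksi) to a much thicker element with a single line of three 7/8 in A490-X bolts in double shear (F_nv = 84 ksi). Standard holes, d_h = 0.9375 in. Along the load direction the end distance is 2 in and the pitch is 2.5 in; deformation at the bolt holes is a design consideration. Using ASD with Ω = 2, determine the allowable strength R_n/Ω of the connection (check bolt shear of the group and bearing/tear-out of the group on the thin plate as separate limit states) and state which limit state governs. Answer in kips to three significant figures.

56.7 kips (bearing governs)

Bolt shear: A_b = π·0.875²/4 = 0.6013 in²; R_n = 84 × 0.6013 × 3 × 2 = 303.1 kips → 303.1 / 2 = 152 kips.
Bearing (1.2 l_c t F_u ≤ 2.4 d t F_u): upper limit = 2.4·0.875·0.3125·65 = 42.66 kips.
  Edge l_c = 2 − 0.9375/2 = 1.531 → r_n = 37.32 kips; interior l_c = 2.5 − 0.9375 = 1.562 → r_n = 38.09 kips.
  R_n,bearing = 1·37.32 + 2·38.09 = 113.5 kips → 113.5 / 2 = 56.7 kips.
Bearing governs: 56.7 kips.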